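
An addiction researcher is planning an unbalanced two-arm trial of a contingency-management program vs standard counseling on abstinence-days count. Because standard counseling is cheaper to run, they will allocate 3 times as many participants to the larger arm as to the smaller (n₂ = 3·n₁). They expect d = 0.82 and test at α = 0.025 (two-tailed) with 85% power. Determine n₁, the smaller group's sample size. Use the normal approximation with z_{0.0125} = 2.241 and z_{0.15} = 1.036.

n₁ = 22

With allocation ratio k = n₂/n₁ = 3, Var(x̄₁−x̄₂) = σ²(1/n₁ + 1/(k·n₁)) = σ²·(k+1)/(k·n₁).
So n₁ = (1 + 1/k)·((z_{α/2} + z_β)/d)² = 1.333 × (3.277/0.82)².
n₁ = 1.333 × 15.97 = 21.3.
Round up: n₁ = 22, giving n₂ = 3 × 22 = 66.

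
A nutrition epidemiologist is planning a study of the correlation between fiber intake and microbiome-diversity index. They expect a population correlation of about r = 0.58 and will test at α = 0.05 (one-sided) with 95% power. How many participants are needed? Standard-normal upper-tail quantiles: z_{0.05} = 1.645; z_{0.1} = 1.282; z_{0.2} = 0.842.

n = 28

Fisher's z: C = ½·ln((1+r)/(1−r)) = ½·ln(3.7619) = 0.6625.
n = ((z_{α} + z_β)/C)² + 3.
(1.645 + 1.645) / 0.6625 = 3.290 / 0.6625 = 4.966.
n = 4.966² + 3 = 24.66 + 3 = 27.7.
Round up.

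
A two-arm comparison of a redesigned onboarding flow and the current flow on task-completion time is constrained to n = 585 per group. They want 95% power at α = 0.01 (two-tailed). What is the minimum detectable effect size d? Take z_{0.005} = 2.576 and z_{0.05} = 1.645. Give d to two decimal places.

For two independent groups of n = 585 each: d_min = (z_{α/2} + z_β)·√(2/n).
z-sum = 2.576 + 1.645 = 4.221.
d_min = 4.221 × √(2/585) = 4.221 × 0.0585 = 0.247.

d_min ≈ 0.25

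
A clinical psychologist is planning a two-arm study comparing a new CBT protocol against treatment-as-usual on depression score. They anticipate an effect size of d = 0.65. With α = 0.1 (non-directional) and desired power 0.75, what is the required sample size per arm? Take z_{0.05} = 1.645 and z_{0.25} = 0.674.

For two independent groups with equal n: n = 2·((z_{α/2} + z_β) / d)².
z_{α/2} + z_β = 1.645 + 0.674 = 2.319.
n = 2 × (2.319 / 0.65)² = 2 × 3.568² = 2 × 12.73 = 25.5.
Round up to the next whole participant.

n = 26 per group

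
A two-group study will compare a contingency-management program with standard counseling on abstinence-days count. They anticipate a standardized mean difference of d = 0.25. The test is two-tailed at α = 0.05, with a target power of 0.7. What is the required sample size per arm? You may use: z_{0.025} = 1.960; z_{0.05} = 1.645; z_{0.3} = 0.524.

For two independent groups with equal n: n = 2·((z_{α/2} + z_β) / d)².
z_{α/2} + z_β = 1.960 + 0.524 = 2.484.
n = 2 × (2.484 / 0.25)² = 2 × 9.936² = 2 × 98.72 = 197.4.
Round up to the next whole participant.

n = 198 per group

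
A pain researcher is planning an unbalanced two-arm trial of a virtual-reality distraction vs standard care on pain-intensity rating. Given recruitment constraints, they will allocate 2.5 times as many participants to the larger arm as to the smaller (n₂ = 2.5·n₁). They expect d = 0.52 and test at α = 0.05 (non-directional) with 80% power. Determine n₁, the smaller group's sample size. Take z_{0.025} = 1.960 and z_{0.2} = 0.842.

With allocation ratio k = n₂/n₁ = 2.5, Var(x̄₁−x̄₂) = σ²(1/n₁ + 1/(k·n₁)) = σ²·(k+1)/(k·n₁).
So n₁ = (1 + 1/k)·((z_{α/2} + z_β)/d)² = 1.400 × (2.802/0.52)².
n₁ = 1.400 × 29.04 = 40.6.
Round up: n₁ = 41, giving n₂ = ⌈2.5 × 41⌉ = ⌈102.5⌉ = 103.

n₁ = 41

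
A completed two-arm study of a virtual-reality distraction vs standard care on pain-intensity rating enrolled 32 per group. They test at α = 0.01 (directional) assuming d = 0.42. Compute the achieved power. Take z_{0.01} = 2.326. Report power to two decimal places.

power ≈ 0.26

For two equal groups, power = Φ(d·√(n/2) − z_{α}).
d·√(n/2) = 0.42 × √(32/2) = 0.42 × 4.000 = 1.680.
z_β = 1.680 − 2.326 = -0.646.
Power = Φ(-0.646) = 0.259.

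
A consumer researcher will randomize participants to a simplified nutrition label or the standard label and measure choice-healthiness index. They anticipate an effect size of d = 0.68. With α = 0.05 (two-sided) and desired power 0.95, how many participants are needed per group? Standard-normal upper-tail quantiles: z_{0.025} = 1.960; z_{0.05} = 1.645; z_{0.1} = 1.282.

For two independent groups with equal n: n = 2·((z_{α/2} + z_β) / d)².
z_{α/2} + z_β = 1.960 + 1.645 = 3.605.
n = 2 × (3.605 / 0.68)² = 2 × 5.301² = 2 × 28.11 = 56.2.
Round up to the next whole participant.

n = 57 per group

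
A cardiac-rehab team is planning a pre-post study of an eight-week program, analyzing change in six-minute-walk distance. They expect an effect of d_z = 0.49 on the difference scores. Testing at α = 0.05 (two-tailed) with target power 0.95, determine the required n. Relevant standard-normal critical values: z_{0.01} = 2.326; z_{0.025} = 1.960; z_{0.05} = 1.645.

For a paired (one-sample on differences) test: n = ((z_{α/2} + z_β) / d)².
z_{α/2} + z_β = 1.960 + 1.645 = 3.605.
n = (3.605 / 0.49)² = 7.357² = 54.13.
Round up.

n = 55 pairs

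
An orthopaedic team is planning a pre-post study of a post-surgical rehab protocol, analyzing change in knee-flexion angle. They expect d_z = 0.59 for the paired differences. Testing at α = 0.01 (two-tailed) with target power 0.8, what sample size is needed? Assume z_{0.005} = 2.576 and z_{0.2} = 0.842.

n = 34 pairs

For a paired (one-sample on differences) test: n = ((z_{α/2} + z_β) / d)².
z_{α/2} + z_β = 2.576 + 0.842 = 3.418.
n = (3.418 / 0.59)² = 5.793² = 33.56.
Round up.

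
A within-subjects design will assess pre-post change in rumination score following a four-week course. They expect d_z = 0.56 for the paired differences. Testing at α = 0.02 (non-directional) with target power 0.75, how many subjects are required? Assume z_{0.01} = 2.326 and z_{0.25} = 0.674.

For a paired (one-sample on differences) test: n = ((z_{α/2} + z_β) / d)².
z_{α/2} + z_β = 2.326 + 0.674 = 3.000.
n = (3.000 / 0.56)² = 5.357² = 28.70.
Round up.

n = 29 pairs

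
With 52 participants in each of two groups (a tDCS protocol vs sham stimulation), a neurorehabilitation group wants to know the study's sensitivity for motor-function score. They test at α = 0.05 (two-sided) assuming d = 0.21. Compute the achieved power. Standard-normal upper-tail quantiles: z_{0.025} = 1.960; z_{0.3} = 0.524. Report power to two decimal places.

For two equal groups, power = Φ(d·√(n/2) − z_{α/2}).
d·√(n/2) = 0.21 × √(52/2) = 0.21 × 5.099 = 1.071.
z_β = 1.071 − 1.960 = -0.889.
Power = Φ(-0.889) = 0.187.

power ≈ 0.19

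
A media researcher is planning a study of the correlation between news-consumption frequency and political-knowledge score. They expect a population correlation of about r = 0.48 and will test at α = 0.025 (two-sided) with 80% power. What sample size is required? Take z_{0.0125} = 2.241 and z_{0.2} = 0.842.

Fisher's z: C = ½·ln((1+r)/(1−r)) = ½·ln(2.8462) = 0.5230.
n = ((z_{α/2} + z_β)/C)² + 3.
(2.241 + 0.842) / 0.5230 = 3.083 / 0.5230 = 5.895.
n = 5.895² + 3 = 34.75 + 3 = 37.7.
Round up.

n = 38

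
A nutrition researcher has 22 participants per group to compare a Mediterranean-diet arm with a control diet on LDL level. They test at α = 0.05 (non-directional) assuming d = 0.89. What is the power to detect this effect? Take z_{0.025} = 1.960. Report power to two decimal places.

For two equal groups, power = Φ(d·√(n/2) − z_{α/2}).
d·√(n/2) = 0.89 × √(22/2) = 0.89 × 3.317 = 2.952.
z_β = 2.952 − 1.960 = 0.992.
Power = Φ(0.992) = 0.839.

power ≈ 0.84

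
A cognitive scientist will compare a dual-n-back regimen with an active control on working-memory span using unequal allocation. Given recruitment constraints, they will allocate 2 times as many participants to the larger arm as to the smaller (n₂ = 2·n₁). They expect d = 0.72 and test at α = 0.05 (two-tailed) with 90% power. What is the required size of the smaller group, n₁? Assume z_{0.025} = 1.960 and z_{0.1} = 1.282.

With allocation ratio k = n₂/n₁ = 2, Var(x̄₁−x̄₂) = σ²(1/n₁ + 1/(k·n₁)) = σ²·(k+1)/(k·n₁).
So n₁ = (1 + 1/k)·((z_{α/2} + z_β)/d)² = 1.500 × (3.242/0.72)².
n₁ = 1.500 × 20.28 = 30.4.
Round up: n₁ = 31, giving n₂ = 2 × 31 = 62.

n₁ = 31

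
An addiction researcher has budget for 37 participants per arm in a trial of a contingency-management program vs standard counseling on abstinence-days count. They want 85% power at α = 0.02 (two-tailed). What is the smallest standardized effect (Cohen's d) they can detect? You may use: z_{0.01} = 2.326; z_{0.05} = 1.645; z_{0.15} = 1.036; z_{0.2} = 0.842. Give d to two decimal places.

d_min ≈ 0.78

For two independent groups of n = 37 each: d_min = (z_{α/2} + z_β)·√(2/n).
z-sum = 2.326 + 1.036 = 3.362.
d_min = 3.362 × √(2/37) = 3.362 × 0.2325 = 0.782.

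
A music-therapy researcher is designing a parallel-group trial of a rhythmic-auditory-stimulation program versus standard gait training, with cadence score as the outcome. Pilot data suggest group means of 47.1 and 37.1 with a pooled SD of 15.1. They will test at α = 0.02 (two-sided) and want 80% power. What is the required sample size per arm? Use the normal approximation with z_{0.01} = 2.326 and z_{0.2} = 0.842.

Cohen's d = |M₁ − M₂| / SD_pooled = |47.1 − 37.1| / 15.1 = 10.0 / 15.1 = 0.662.
For two independent groups with equal n: n = 2·((z_{α/2} + z_β) / d)².
z_{α/2} + z_β = 2.326 + 0.842 = 3.168.
n = 2 × (3.168 / 0.662)² = 2 × 4.785² = 2 × 22.90 = 45.8.
Round up to the next whole participant.

n = 46 per group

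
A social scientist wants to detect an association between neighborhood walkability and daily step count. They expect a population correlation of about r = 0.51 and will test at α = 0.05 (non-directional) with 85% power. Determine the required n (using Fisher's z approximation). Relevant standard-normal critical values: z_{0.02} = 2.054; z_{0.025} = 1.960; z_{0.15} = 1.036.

Fisher's z: C = ½·ln((1+r)/(1−r)) = ½·ln(3.0816) = 0.5627.
n = ((z_{α/2} + z_β)/C)² + 3.
(1.960 + 1.036) / 0.5627 = 2.996 / 0.5627 = 5.324.
n = 5.324² + 3 = 28.35 + 3 = 31.3.
Round up.

n = 32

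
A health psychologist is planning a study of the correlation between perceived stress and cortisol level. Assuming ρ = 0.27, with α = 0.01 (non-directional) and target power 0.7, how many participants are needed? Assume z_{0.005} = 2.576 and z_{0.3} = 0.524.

n = 129

Fisher's z: C = ½·ln((1+r)/(1−r)) = ½·ln(1.7397) = 0.2769.
n = ((z_{α/2} + z_β)/C)² + 3.
(2.576 + 0.524) / 0.2769 = 3.100 / 0.2769 = 11.195.
n = 11.195² + 3 = 125.34 + 3 = 128.3.
Round up.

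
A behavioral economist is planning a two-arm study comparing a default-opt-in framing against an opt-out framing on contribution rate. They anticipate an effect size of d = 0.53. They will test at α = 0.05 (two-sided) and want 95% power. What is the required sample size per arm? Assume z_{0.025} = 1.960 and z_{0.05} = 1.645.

For two independent groups with equal n: n = 2·((z_{α/2} + z_β) / d)².
z_{α/2} + z_β = 1.960 + 1.645 = 3.605.
n = 2 × (3.605 / 0.53)² = 2 × 6.802² = 2 × 46.27 = 92.5.
Round up to the next whole participant.

n = 93 per group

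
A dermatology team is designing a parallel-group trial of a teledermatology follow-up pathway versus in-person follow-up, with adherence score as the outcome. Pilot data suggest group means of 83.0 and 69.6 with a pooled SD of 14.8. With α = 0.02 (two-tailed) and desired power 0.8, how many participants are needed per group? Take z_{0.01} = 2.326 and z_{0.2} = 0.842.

Cohen's d = |M₁ − M₂| / SD_pooled = |83.0 − 69.6| / 14.8 = 13.4 / 14.8 = 0.905.
For two independent groups with equal n: n = 2·((z_{α/2} + z_β) / d)².
z_{α/2} + z_β = 2.326 + 0.842 = 3.168.
n = 2 × (3.168 / 0.905)² = 2 × 3.501² = 2 × 12.25 = 24.5.
Round up to the next whole participant.

n = 25 per group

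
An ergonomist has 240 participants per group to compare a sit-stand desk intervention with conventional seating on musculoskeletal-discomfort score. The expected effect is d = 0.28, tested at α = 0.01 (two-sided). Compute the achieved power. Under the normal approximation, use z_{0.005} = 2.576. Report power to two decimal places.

For two equal groups, power = Φ(d·√(n/2) − z_{α/2}).
d·√(n/2) = 0.28 × √(240/2) = 0.28 × 10.954 = 3.067.
z_β = 3.067 − 2.576 = 0.491.
Power = Φ(0.491) = 0.688.

power ≈ 0.69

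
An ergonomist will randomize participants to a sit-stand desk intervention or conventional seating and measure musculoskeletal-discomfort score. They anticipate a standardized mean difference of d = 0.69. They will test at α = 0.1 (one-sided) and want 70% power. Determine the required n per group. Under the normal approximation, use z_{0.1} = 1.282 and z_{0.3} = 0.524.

For two independent groups with equal n: n = 2·((z_{α} + z_β) / d)².
z_{α} + z_β = 1.282 + 0.524 = 1.806.
n = 2 × (1.806 / 0.69)² = 2 × 2.617² = 2 × 6.85 = 13.7.
Round up to the next whole participant.

n = 14 per group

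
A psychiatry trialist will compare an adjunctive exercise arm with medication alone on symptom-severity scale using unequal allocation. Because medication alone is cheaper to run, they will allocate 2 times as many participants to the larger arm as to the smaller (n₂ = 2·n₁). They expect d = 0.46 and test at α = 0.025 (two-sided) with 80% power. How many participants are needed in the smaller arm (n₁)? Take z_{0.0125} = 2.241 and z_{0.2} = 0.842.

With allocation ratio k = n₂/n₁ = 2, Var(x̄₁−x̄₂) = σ²(1/n₁ + 1/(k·n₁)) = σ²·(k+1)/(k·n₁).
So n₁ = (1 + 1/k)·((z_{α/2} + z_β)/d)² = 1.500 × (3.083/0.46)².
n₁ = 1.500 × 44.92 = 67.4.
Round up: n₁ = 68, giving n₂ = 2 × 68 = 136.

n₁ = 68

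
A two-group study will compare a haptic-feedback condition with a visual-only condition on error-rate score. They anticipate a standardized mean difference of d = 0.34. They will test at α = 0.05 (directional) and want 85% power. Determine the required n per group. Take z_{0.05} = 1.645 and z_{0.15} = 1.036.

n = 125 per group

For two independent groups with equal n: n = 2·((z_{α} + z_β) / d)².
z_{α} + z_β = 1.645 + 1.036 = 2.681.
n = 2 × (2.681 / 0.34)² = 2 × 7.885² = 2 × 62.18 = 124.4.
Round up to the next whole participant.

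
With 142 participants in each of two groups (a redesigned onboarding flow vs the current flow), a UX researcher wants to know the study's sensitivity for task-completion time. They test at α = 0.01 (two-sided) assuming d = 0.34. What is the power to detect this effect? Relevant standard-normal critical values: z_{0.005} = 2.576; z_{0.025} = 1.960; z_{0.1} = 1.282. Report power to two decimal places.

power ≈ 0.61

For two equal groups, power = Φ(d·√(n/2) − z_{α/2}).
d·√(n/2) = 0.34 × √(142/2) = 0.34 × 8.426 = 2.865.
z_β = 2.865 − 2.576 = 0.289.
Power = Φ(0.289) = 0.614.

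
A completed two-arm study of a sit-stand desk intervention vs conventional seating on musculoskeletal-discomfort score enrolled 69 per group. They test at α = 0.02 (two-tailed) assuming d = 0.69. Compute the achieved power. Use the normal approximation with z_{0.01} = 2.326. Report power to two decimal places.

For two equal groups, power = Φ(d·√(n/2) − z_{α/2}).
d·√(n/2) = 0.69 × √(69/2) = 0.69 × 5.874 = 4.053.
z_β = 4.053 − 2.326 = 1.727.
Power = Φ(1.727) = 0.958.

power ≈ 0.96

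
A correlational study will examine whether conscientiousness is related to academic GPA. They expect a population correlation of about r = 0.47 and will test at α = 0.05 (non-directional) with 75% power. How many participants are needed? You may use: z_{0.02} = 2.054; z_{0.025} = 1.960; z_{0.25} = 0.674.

n = 30

Fisher's z: C = ½·ln((1+r)/(1−r)) = ½·ln(2.7736) = 0.5101.
n = ((z_{α/2} + z_β)/C)² + 3.
(1.960 + 0.674) / 0.5101 = 2.634 / 0.5101 = 5.164.
n = 5.164² + 3 = 26.66 + 3 = 29.7.
Round up.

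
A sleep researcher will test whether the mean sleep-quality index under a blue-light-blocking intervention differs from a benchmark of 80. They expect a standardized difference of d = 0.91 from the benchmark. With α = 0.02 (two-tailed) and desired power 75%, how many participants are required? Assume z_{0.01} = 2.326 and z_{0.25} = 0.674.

n = 11

For a one-sample test: n = ((z_{α/2} + z_β) / d)².
z_{α/2} + z_β = 2.326 + 0.674 = 3.000.
n = (3.000 / 0.91)² = 3.297² = 10.87.
Round up.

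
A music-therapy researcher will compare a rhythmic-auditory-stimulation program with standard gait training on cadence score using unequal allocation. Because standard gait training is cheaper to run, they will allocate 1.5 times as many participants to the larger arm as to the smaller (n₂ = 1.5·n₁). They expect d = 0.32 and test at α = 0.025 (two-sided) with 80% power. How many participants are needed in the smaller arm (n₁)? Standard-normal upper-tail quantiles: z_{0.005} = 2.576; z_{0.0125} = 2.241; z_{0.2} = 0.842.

With allocation ratio k = n₂/n₁ = 1.5, Var(x̄₁−x̄₂) = σ²(1/n₁ + 1/(k·n₁)) = σ²·(k+1)/(k·n₁).
So n₁ = (1 + 1/k)·((z_{α/2} + z_β)/d)² = 1.667 × (3.083/0.32)².
n₁ = 1.667 × 92.82 = 154.7.
Round up: n₁ = 155, giving n₂ = ⌈1.5 × 155⌉ = ⌈232.5⌉ = 233.

n₁ = 155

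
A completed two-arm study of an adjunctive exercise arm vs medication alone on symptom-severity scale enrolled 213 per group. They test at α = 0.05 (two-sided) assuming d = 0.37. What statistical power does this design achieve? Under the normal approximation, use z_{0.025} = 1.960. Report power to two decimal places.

power ≈ 0.97

For two equal groups, power = Φ(d·√(n/2) − z_{α/2}).
d·√(n/2) = 0.37 × √(213/2) = 0.37 × 10.320 = 3.818.
z_β = 3.818 − 1.960 = 1.858.
Power = Φ(1.858) = 0.968.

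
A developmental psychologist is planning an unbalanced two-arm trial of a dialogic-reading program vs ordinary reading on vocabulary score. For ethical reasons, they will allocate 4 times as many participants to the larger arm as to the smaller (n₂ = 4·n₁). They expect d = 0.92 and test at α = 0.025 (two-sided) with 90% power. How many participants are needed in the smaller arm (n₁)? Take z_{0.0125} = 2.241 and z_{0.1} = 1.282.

n₁ = 19

With allocation ratio k = n₂/n₁ = 4, Var(x̄₁−x̄₂) = σ²(1/n₁ + 1/(k·n₁)) = σ²·(k+1)/(k·n₁).
So n₁ = (1 + 1/k)·((z_{α/2} + z_β)/d)² = 1.250 × (3.523/0.92)².
n₁ = 1.250 × 14.66 = 18.3.
Round up: n₁ = 19, giving n₂ = 4 × 19 = 76.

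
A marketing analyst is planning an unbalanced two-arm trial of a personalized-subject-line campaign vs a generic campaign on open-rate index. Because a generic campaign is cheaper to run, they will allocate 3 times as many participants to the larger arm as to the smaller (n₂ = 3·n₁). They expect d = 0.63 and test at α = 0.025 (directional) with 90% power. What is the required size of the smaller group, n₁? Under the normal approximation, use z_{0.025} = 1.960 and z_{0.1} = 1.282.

n₁ = 36

With allocation ratio k = n₂/n₁ = 3, Var(x̄₁−x̄₂) = σ²(1/n₁ + 1/(k·n₁)) = σ²·(k+1)/(k·n₁).
So n₁ = (1 + 1/k)·((z_{α} + z_β)/d)² = 1.333 × (3.242/0.63)².
n₁ = 1.333 × 26.48 = 35.3.
Round up: n₁ = 36, giving n₂ = 3 × 36 = 108.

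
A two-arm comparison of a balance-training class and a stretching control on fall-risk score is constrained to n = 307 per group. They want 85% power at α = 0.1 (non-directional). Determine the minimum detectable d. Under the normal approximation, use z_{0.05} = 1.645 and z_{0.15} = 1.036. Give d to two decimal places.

For two independent groups of n = 307 each: d_min = (z_{α/2} + z_β)·√(2/n).
z-sum = 1.645 + 1.036 = 2.681.
d_min = 2.681 × √(2/307) = 2.681 × 0.0807 = 0.216.

d_min ≈ 0.22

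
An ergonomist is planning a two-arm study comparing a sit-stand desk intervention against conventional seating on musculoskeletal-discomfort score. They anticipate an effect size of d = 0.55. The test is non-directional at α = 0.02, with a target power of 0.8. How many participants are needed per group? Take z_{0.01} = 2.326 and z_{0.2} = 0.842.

For two independent groups with equal n: n = 2·((z_{α/2} + z_β) / d)².
z_{α/2} + z_β = 2.326 + 0.842 = 3.168.
n = 2 × (3.168 / 0.55)² = 2 × 5.760² = 2 × 33.18 = 66.4.
Round up to the next whole participant.

n = 67 per group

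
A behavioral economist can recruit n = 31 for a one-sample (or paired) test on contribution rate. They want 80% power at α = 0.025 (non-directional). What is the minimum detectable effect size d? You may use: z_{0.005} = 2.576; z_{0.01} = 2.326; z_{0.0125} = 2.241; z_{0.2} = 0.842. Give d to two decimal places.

For a single sample (or paired design) of n = 31: d_min = (z_{α/2} + z_β)/√n.
z-sum = 2.241 + 0.842 = 3.083.
d_min = 3.083 / √31 = 3.083 / 5.568 = 0.554.

d_min ≈ 0.55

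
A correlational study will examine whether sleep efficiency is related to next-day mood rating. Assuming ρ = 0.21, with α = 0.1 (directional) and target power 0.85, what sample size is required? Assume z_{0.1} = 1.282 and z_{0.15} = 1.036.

n = 122

Fisher's z: C = ½·ln((1+r)/(1−r)) = ½·ln(1.5316) = 0.2132.
n = ((z_{α} + z_β)/C)² + 3.
(1.282 + 1.036) / 0.2132 = 2.318 / 0.2132 = 10.872.
n = 10.872² + 3 = 118.21 + 3 = 121.2.
Round up.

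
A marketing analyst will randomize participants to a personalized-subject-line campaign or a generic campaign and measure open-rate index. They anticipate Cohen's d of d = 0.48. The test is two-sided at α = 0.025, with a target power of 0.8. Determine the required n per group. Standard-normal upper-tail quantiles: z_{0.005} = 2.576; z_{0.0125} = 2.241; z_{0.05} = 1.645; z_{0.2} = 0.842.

n = 83 per group

For two independent groups with equal n: n = 2·((z_{α/2} + z_β) / d)².
z_{α/2} + z_β = 2.241 + 0.842 = 3.083.
n = 2 × (3.083 / 0.48)² = 2 × 6.423² = 2 × 41.25 = 82.5.
Round up to the next whole participant.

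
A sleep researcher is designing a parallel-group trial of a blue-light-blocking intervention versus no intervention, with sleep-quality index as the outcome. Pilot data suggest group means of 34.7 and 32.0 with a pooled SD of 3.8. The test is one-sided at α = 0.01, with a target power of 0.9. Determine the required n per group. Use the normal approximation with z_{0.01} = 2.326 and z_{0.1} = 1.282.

n = 52 per group

Cohen's d = |M₁ − M₂| / SD_pooled = |34.7 − 32.0| / 3.8 = 2.7 / 3.8 = 0.711.
For two independent groups with equal n: n = 2·((z_{α} + z_β) / d)².
z_{α} + z_β = 2.326 + 1.282 = 3.608.
n = 2 × (3.608 / 0.711)² = 2 × 5.075² = 2 × 25.75 = 51.5.
Round up to the next whole participant.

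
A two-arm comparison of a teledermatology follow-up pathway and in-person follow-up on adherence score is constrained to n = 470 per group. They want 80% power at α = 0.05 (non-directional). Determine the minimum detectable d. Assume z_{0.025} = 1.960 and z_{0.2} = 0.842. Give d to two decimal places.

d_min ≈ 0.18

For two independent groups of n = 470 each: d_min = (z_{α/2} + z_β)·√(2/n).
z-sum = 1.960 + 0.842 = 2.802.
d_min = 2.802 × √(2/470) = 2.802 × 0.0652 = 0.183.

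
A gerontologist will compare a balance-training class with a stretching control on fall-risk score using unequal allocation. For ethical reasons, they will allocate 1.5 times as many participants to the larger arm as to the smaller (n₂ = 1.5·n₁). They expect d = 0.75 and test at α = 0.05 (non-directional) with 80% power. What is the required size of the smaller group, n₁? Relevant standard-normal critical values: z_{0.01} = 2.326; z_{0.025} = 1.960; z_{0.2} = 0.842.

n₁ = 24

With allocation ratio k = n₂/n₁ = 1.5, Var(x̄₁−x̄₂) = σ²(1/n₁ + 1/(k·n₁)) = σ²·(k+1)/(k·n₁).
So n₁ = (1 + 1/k)·((z_{α/2} + z_β)/d)² = 1.667 × (2.802/0.75)².
n₁ = 1.667 × 13.96 = 23.3.
Round up: n₁ = 24, giving n₂ = 1.5 × 24 = 36.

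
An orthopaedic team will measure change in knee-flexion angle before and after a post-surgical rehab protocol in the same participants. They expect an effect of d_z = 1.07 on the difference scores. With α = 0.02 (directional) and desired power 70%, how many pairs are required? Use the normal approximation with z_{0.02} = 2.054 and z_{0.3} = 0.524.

n = 6 pairs

For a paired (one-sample on differences) test: n = ((z_{α} + z_β) / d)².
z_{α} + z_β = 2.054 + 0.524 = 2.578.
n = (2.578 / 1.07)² = 2.409² = 5.80.
Round up.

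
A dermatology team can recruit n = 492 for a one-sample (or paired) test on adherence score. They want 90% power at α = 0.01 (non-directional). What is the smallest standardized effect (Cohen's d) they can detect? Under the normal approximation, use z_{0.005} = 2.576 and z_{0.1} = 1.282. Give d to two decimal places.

For a single sample (or paired design) of n = 492: d_min = (z_{α/2} + z_β)/√n.
z-sum = 2.576 + 1.282 = 3.858.
d_min = 3.858 / √492 = 3.858 / 22.181 = 0.174.

d_min ≈ 0.17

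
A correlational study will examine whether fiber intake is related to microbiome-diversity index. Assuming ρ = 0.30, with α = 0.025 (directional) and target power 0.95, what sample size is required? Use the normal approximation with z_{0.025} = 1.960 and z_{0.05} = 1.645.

n = 139

Fisher's z: C = ½·ln((1+r)/(1−r)) = ½·ln(1.8571) = 0.3095.
n = ((z_{α} + z_β)/C)² + 3.
(1.960 + 1.645) / 0.3095 = 3.605 / 0.3095 = 11.648.
n = 11.648² + 3 = 135.67 + 3 = 138.7.
Round up.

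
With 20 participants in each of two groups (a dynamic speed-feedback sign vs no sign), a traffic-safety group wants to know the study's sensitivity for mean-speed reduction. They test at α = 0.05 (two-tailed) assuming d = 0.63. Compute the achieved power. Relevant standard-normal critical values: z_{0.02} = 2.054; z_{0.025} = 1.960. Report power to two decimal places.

For two equal groups, power = Φ(d·√(n/2) − z_{α/2}).
d·√(n/2) = 0.63 × √(20/2) = 0.63 × 3.162 = 1.992.
z_β = 1.992 − 1.960 = 0.032.
Power = Φ(0.032) = 0.513.

power ≈ 0.51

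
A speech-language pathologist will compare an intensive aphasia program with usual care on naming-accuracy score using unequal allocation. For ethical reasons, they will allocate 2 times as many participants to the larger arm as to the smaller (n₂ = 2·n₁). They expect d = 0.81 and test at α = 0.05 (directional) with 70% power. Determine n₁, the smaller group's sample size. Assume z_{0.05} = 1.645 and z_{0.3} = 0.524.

With allocation ratio k = n₂/n₁ = 2, Var(x̄₁−x̄₂) = σ²(1/n₁ + 1/(k·n₁)) = σ²·(k+1)/(k·n₁).
So n₁ = (1 + 1/k)·((z_{α} + z_β)/d)² = 1.500 × (2.169/0.81)².
n₁ = 1.500 × 7.17 = 10.8.
Round up: n₁ = 11, giving n₂ = 2 × 11 = 22.

n₁ = 11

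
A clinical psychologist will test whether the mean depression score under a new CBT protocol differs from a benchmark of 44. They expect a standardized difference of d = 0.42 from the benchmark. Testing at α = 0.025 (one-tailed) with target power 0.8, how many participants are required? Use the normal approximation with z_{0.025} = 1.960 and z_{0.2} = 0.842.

For a one-sample test: n = ((z_{α} + z_β) / d)².
z_{α} + z_β = 1.960 + 0.842 = 2.802.
n = (2.802 / 0.42)² = 6.671² = 44.51.
Round up.

n = 45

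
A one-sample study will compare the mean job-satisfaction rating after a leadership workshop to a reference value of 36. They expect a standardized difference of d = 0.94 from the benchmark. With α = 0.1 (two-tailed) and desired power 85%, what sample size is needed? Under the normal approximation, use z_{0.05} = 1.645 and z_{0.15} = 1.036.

For a one-sample test: n = ((z_{α/2} + z_β) / d)².
z_{α/2} + z_β = 1.645 + 1.036 = 2.681.
n = (2.681 / 0.94)² = 2.852² = 8.13.
Round up.

n = 9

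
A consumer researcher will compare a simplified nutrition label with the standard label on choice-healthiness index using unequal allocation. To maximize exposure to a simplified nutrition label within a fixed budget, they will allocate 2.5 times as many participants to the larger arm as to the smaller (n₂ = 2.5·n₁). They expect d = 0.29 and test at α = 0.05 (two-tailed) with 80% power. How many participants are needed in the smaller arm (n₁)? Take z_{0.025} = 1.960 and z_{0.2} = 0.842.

With allocation ratio k = n₂/n₁ = 2.5, Var(x̄₁−x̄₂) = σ²(1/n₁ + 1/(k·n₁)) = σ²·(k+1)/(k·n₁).
So n₁ = (1 + 1/k)·((z_{α/2} + z_β)/d)² = 1.400 × (2.802/0.29)².
n₁ = 1.400 × 93.36 = 130.7.
Round up: n₁ = 131, giving n₂ = ⌈2.5 × 131⌉ = ⌈327.5⌉ = 328.

n₁ = 131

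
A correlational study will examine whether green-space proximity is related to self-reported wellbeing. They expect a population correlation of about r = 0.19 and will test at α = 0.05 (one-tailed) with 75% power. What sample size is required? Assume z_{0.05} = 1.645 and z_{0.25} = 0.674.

Fisher's z: C = ½·ln((1+r)/(1−r)) = ½·ln(1.4691) = 0.1923.
n = ((z_{α} + z_β)/C)² + 3.
(1.645 + 0.674) / 0.1923 = 2.319 / 0.1923 = 12.059.
n = 12.059² + 3 = 145.43 + 3 = 148.4.
Round up.

n = 149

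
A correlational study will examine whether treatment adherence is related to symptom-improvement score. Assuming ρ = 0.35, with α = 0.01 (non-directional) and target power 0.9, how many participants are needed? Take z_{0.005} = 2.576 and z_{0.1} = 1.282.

n = 115

Fisher's z: C = ½·ln((1+r)/(1−r)) = ½·ln(2.0769) = 0.3654.
n = ((z_{α/2} + z_β)/C)² + 3.
(2.576 + 1.282) / 0.3654 = 3.858 / 0.3654 = 10.558.
n = 10.558² + 3 = 111.48 + 3 = 114.5.
Round up.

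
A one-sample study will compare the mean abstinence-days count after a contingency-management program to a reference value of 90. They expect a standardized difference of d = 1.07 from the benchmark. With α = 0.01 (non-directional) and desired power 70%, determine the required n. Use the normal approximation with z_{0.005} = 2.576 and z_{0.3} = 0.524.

For a one-sample test: n = ((z_{α/2} + z_β) / d)².
z_{α/2} + z_β = 2.576 + 0.524 = 3.100.
n = (3.100 / 1.07)² = 2.897² = 8.39.
Round up.

n = 9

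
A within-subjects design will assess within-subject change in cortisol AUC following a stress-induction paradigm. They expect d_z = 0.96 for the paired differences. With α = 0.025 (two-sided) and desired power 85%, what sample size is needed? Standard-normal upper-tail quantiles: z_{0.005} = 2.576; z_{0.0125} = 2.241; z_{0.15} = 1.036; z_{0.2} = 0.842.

For a paired (one-sample on differences) test: n = ((z_{α/2} + z_β) / d)².
z_{α/2} + z_β = 2.241 + 1.036 = 3.277.
n = (3.277 / 0.96)² = 3.414² = 11.65.
Round up.

n = 12 pairs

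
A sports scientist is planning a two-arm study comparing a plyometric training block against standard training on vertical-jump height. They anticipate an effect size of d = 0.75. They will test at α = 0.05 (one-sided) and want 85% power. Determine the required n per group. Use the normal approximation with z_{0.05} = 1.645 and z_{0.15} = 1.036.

n = 26 per group

For two independent groups with equal n: n = 2·((z_{α} + z_β) / d)².
z_{α} + z_β = 1.645 + 1.036 = 2.681.
n = 2 × (2.681 / 0.75)² = 2 × 3.575² = 2 × 12.78 = 25.6.
Round up to the next whole participant.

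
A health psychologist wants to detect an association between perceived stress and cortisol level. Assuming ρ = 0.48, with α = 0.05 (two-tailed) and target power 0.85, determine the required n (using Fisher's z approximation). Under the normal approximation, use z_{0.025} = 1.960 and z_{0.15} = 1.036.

n = 36

Fisher's z: C = ½·ln((1+r)/(1−r)) = ½·ln(2.8462) = 0.5230.
n = ((z_{α/2} + z_β)/C)² + 3.
(1.960 + 1.036) / 0.5230 = 2.996 / 0.5230 = 5.728.
n = 5.728² + 3 = 32.82 + 3 = 35.8.
Round up.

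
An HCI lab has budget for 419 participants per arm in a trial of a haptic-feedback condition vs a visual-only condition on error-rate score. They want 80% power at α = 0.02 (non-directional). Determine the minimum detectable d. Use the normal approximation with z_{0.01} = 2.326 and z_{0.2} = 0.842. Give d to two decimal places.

For two independent groups of n = 419 each: d_min = (z_{α/2} + z_β)·√(2/n).
z-sum = 2.326 + 0.842 = 3.168.
d_min = 3.168 × √(2/419) = 3.168 × 0.0691 = 0.219.

d_min ≈ 0.22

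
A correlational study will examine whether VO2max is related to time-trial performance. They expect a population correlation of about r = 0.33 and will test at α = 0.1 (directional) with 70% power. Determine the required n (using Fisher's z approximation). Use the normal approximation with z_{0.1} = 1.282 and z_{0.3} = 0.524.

Fisher's z: C = ½·ln((1+r)/(1−r)) = ½·ln(1.9851) = 0.3428.
n = ((z_{α} + z_β)/C)² + 3.
(1.282 + 0.524) / 0.3428 = 1.806 / 0.3428 = 5.268.
n = 5.268² + 3 = 27.76 + 3 = 30.8.
Round up.

n = 31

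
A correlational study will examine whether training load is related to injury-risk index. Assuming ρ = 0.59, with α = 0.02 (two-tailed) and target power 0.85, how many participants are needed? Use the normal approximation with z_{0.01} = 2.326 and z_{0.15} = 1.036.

Fisher's z: C = ½·ln((1+r)/(1−r)) = ½·ln(3.8780) = 0.6777.
n = ((z_{α/2} + z_β)/C)² + 3.
(2.326 + 1.036) / 0.6777 = 3.362 / 0.6777 = 4.961.
n = 4.961² + 3 = 24.61 + 3 = 27.6.
Round up.

n = 28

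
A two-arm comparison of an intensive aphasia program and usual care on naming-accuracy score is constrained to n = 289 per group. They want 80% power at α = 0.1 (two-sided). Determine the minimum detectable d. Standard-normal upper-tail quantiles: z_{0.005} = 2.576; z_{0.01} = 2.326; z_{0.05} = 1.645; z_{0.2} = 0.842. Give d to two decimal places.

d_min ≈ 0.21

For two independent groups of n = 289 each: d_min = (z_{α/2} + z_β)·√(2/n).
z-sum = 1.645 + 0.842 = 2.487.
d_min = 2.487 × √(2/289) = 2.487 × 0.0832 = 0.207.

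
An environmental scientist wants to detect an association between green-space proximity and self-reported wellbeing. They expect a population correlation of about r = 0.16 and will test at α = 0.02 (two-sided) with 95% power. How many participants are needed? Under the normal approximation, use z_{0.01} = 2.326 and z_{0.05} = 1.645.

Fisher's z: C = ½·ln((1+r)/(1−r)) = ½·ln(1.3810) = 0.1614.
n = ((z_{α/2} + z_β)/C)² + 3.
(2.326 + 1.645) / 0.1614 = 3.971 / 0.1614 = 24.603.
n = 24.603² + 3 = 605.33 + 3 = 608.3.
Round up.

n = 609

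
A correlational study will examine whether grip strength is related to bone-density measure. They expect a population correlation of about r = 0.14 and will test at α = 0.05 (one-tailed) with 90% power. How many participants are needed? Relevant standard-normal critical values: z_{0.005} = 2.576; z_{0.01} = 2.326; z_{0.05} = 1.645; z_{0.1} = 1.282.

Fisher's z: C = ½·ln((1+r)/(1−r)) = ½·ln(1.3256) = 0.1409.
n = ((z_{α} + z_β)/C)² + 3.
(1.645 + 1.282) / 0.1409 = 2.927 / 0.1409 = 20.774.
n = 20.774² + 3 = 431.54 + 3 = 434.5.
Round up.

n = 435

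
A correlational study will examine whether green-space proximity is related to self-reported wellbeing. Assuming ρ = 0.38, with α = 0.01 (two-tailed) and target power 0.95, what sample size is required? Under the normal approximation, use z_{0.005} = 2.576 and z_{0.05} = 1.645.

n = 115

Fisher's z: C = ½·ln((1+r)/(1−r)) = ½·ln(2.2258) = 0.4001.
n = ((z_{α/2} + z_β)/C)² + 3.
(2.576 + 1.645) / 0.4001 = 4.221 / 0.4001 = 10.550.
n = 10.550² + 3 = 111.30 + 3 = 114.3.
Round up.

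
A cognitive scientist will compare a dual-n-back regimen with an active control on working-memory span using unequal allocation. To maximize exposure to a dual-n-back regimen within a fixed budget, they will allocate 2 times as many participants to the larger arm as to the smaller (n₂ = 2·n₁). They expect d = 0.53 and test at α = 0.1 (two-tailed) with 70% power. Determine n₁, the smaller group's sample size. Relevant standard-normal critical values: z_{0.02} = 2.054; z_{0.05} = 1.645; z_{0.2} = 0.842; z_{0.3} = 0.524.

n₁ = 26

With allocation ratio k = n₂/n₁ = 2, Var(x̄₁−x̄₂) = σ²(1/n₁ + 1/(k·n₁)) = σ²·(k+1)/(k·n₁).
So n₁ = (1 + 1/k)·((z_{α/2} + z_β)/d)² = 1.500 × (2.169/0.53)².
n₁ = 1.500 × 16.75 = 25.1.
Round up: n₁ = 26, giving n₂ = 2 × 26 = 52.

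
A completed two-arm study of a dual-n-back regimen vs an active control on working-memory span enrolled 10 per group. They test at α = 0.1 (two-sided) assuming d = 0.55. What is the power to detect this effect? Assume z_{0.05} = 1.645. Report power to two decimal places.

power ≈ 0.34

For two equal groups, power = Φ(d·√(n/2) − z_{α/2}).
d·√(n/2) = 0.55 × √(10/2) = 0.55 × 2.236 = 1.230.
z_β = 1.230 − 1.645 = -0.415.
Power = Φ(-0.415) = 0.339.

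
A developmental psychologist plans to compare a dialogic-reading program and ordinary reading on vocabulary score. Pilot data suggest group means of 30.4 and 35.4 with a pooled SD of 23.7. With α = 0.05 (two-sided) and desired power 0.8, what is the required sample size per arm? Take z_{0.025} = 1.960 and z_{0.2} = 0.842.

n = 353 per group

Cohen's d = |M₁ − M₂| / SD_pooled = |30.4 − 35.4| / 23.7 = 5.0 / 23.7 = 0.211.
For two independent groups with equal n: n = 2·((z_{α/2} + z_β) / d)².
z_{α/2} + z_β = 1.960 + 0.842 = 2.802.
n = 2 × (2.802 / 0.211)² = 2 × 13.280² = 2 × 176.35 = 352.7.
Round up to the next whole participant.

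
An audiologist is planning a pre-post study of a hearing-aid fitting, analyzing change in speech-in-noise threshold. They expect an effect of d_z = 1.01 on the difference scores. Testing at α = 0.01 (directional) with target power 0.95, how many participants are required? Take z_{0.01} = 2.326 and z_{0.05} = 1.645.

n = 16 pairs

For a paired (one-sample on differences) test: n = ((z_{α} + z_β) / d)².
z_{α} + z_β = 2.326 + 1.645 = 3.971.
n = (3.971 / 1.01)² = 3.932² = 15.46.
Round up.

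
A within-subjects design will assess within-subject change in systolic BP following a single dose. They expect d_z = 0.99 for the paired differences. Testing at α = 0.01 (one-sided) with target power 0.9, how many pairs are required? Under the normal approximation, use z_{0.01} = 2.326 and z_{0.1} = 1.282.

n = 14 pairs

For a paired (one-sample on differences) test: n = ((z_{α} + z_β) / d)².
z_{α} + z_β = 2.326 + 1.282 = 3.608.
n = (3.608 / 0.99)² = 3.644² = 13.28.
Round up.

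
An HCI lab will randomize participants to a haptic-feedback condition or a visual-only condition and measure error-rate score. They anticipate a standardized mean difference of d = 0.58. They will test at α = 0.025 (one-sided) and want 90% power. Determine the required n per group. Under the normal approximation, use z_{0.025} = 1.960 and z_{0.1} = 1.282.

n = 63 per group

For two independent groups with equal n: n = 2·((z_{α} + z_β) / d)².
z_{α} + z_β = 1.960 + 1.282 = 3.242.
n = 2 × (3.242 / 0.58)² = 2 × 5.590² = 2 × 31.24 = 62.5.
Round up to the next whole participant.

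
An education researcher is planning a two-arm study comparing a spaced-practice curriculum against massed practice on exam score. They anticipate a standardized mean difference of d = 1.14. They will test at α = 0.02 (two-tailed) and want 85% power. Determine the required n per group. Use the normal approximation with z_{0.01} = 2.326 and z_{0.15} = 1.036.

n = 18 per group

For two independent groups with equal n: n = 2·((z_{α/2} + z_β) / d)².
z_{α/2} + z_β = 2.326 + 1.036 = 3.362.
n = 2 × (3.362 / 1.14)² = 2 × 2.949² = 2 × 8.70 = 17.4.
Round up to the next whole participant.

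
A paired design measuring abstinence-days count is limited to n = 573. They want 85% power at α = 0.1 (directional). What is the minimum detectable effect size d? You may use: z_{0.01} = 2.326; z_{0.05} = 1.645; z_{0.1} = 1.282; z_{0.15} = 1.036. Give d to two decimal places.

For a single sample (or paired design) of n = 573: d_min = (z_{α} + z_β)/√n.
z-sum = 1.282 + 1.036 = 2.318.
d_min = 2.318 / √573 = 2.318 / 23.937 = 0.097.

d_min ≈ 0.10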